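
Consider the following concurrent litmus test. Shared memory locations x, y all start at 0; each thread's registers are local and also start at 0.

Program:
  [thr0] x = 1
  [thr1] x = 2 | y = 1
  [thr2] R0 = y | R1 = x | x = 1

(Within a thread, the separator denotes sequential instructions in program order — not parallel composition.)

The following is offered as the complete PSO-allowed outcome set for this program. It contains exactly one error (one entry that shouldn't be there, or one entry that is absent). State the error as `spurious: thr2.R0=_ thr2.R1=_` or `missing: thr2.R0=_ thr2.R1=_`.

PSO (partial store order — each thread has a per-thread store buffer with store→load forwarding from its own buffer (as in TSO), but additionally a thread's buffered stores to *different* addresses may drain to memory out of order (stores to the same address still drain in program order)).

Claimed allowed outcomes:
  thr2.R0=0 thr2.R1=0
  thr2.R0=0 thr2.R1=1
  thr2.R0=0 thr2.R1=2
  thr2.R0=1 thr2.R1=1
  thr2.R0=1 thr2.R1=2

missing: thr2.R0=1 thr2.R1=0

outcome vector order: (thr2.R0,thr2.R1)
[PSO] allowed = {<0 0>; <0 1>; <0 2>; <1 0>; <1 1>; <1 2>}
PSO∖claimed = {<1 0>}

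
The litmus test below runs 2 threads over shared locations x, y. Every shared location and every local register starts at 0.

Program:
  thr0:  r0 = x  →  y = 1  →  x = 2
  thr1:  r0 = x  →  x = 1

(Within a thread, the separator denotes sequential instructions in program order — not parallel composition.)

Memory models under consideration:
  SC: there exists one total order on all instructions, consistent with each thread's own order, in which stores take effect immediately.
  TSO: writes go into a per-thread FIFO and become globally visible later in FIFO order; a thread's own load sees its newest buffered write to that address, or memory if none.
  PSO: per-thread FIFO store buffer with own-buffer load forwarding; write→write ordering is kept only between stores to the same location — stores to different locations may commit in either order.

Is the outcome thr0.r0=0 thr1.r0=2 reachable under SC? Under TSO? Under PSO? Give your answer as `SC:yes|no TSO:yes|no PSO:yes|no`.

SC:yes TSO:yes PSO:yes

outcome vector order: (thr0.r0,thr1.r0)
under SC → 00; 02; 10
under TSO → 00; 02; 10
under PSO → 00; 02; 10
target 02 ∈ {SC,TSO,PSO}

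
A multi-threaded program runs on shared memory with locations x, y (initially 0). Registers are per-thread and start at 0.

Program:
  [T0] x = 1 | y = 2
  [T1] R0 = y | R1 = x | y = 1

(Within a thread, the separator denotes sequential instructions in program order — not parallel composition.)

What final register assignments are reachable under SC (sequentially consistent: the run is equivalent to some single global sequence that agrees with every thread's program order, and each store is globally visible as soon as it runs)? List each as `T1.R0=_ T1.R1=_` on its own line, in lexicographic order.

T1.R0=0 T1.R1=0
T1.R0=0 T1.R1=1
T1.R0=2 T1.R1=1

outcome vector order: (T1.R0,T1.R1)
|SC outcomes| = 3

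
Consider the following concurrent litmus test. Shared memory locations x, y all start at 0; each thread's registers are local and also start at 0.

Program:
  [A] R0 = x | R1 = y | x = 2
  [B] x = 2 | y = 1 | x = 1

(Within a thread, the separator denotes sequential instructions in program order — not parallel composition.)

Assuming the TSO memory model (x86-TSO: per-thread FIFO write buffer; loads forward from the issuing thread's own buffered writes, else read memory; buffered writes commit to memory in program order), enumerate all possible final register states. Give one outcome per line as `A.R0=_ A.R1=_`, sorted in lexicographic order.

outcome vector order: (A.R0,A.R1)
|TSO outcomes| = 5

A.R0=0 A.R1=0
A.R0=0 A.R1=1
A.R0=1 A.R1=1
A.R0=2 A.R1=0
A.R0=2 A.R1=1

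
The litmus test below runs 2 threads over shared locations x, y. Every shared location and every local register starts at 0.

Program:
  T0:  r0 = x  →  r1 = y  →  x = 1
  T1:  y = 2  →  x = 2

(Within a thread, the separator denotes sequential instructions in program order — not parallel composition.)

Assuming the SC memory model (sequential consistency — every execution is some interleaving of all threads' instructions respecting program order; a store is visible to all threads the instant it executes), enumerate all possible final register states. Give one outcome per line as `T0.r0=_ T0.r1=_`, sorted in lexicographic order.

outcome vector order: (T0.r0,T0.r1)
|SC outcomes| = 3

T0.r0=0 T0.r1=0
T0.r0=0 T0.r1=2
T0.r0=2 T0.r1=2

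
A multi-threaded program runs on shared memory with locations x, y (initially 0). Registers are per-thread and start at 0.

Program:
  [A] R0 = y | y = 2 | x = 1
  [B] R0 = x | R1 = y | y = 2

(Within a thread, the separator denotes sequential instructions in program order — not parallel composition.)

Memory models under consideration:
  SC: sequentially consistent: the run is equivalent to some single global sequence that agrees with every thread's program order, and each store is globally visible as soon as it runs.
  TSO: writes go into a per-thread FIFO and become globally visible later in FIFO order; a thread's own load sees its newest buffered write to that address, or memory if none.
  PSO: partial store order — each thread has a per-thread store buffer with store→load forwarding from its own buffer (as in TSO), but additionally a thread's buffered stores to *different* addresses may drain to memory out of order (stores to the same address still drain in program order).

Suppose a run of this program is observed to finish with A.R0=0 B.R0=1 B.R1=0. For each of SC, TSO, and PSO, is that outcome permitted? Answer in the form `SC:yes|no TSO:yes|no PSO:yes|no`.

outcome vector order: (A.R0,B.R0,B.R1)
[SC] allowed = {0/0/0, 0/0/2, 0/1/2, 2/0/0}
[TSO] allowed = {0/0/0, 0/0/2, 0/1/2, 2/0/0}
[PSO] allowed = {0/0/0, 0/0/2, 0/1/0, 0/1/2, 2/0/0}
target 0/1/0 ∈ {PSO}

SC:no TSO:no PSO:yes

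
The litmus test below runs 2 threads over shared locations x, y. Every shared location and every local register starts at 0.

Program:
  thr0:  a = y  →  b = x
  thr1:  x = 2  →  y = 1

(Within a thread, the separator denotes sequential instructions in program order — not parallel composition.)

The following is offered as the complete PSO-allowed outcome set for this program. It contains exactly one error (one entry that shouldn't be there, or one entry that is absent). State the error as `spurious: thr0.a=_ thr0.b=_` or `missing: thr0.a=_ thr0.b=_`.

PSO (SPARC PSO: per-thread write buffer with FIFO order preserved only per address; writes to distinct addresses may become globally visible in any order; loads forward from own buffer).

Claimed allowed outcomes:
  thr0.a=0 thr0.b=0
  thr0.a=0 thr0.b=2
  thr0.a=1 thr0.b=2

missing: thr0.a=1 thr0.b=0

outcome vector order: (thr0.a,thr0.b)
PSO: 4 outcomes — {00, 02, 10, 12}
PSO∖claimed = {10}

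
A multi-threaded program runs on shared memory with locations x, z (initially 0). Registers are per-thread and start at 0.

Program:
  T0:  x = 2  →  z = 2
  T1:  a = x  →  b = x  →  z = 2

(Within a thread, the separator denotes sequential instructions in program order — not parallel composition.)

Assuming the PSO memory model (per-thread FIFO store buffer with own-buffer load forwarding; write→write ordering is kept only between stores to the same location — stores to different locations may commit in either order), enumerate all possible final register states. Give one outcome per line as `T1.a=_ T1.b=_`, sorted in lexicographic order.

outcome vector order: (T1.a,T1.b)
|PSO outcomes| = 3

T1.a=0 T1.b=0
T1.a=0 T1.b=2
T1.a=2 T1.b=2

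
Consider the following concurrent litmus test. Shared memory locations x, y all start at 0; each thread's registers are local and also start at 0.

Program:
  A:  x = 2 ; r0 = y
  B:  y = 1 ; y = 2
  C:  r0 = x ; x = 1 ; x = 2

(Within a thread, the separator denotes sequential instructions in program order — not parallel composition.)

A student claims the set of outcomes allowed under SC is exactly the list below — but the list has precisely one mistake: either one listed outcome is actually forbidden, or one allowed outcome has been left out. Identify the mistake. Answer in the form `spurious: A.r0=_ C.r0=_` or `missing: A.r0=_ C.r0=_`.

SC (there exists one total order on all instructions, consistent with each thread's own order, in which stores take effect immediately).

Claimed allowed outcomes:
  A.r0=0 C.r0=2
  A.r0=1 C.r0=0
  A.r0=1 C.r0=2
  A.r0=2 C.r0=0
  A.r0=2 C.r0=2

missing: A.r0=0 C.r0=0

outcome vector order: (A.r0,C.r0)
SC (6): 0/0, 0/2, 1/0, 1/2, 2/0, 2/2
SC∖claimed = {0/0}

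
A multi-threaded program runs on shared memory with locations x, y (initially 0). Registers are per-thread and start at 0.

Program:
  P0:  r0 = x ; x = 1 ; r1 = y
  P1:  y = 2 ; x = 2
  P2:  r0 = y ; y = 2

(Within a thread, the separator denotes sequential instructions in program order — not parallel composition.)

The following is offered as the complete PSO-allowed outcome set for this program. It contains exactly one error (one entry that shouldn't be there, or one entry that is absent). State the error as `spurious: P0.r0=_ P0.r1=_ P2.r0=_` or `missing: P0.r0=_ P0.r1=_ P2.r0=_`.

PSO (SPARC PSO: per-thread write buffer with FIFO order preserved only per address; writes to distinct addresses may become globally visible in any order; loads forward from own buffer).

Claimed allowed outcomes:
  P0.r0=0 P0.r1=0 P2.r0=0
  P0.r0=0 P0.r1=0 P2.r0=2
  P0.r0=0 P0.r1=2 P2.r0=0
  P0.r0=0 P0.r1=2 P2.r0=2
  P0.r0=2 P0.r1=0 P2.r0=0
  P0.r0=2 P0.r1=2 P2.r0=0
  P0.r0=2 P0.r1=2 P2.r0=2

outcome vector order: (P0.r0,P0.r1,P2.r0)
PSO (8): (0,0,0), (0,0,2), (0,2,0), (0,2,2), (2,0,0), (2,0,2), (2,2,0), (2,2,2)
PSO∖claimed = {(2,0,2)}

missing: P0.r0=2 P0.r1=0 P2.r0=2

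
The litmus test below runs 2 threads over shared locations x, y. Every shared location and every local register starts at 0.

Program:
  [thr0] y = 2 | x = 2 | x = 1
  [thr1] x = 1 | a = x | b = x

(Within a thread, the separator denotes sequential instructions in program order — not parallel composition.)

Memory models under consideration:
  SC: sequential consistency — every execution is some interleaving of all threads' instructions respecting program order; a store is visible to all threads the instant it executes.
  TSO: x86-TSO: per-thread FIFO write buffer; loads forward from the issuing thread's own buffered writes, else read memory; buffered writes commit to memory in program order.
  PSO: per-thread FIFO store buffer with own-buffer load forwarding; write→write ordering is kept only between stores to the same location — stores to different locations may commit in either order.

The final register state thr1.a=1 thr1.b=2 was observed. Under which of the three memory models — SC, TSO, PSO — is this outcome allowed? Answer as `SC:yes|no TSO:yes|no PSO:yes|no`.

outcome vector order: (thr1.a,thr1.b)
under SC → 11, 12, 21, 22
under TSO → 11, 12, 21, 22
under PSO → 11, 12, 21, 22
target 12 ∈ {SC,TSO,PSO}

SC:yes TSO:yes PSO:yes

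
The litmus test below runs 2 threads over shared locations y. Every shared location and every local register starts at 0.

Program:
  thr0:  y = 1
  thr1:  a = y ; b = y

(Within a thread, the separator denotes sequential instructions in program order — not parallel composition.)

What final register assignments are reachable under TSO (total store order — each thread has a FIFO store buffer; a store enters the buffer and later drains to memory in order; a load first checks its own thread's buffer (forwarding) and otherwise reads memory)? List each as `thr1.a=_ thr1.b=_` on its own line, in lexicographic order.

outcome vector order: (thr1.a,thr1.b)
|TSO outcomes| = 3

thr1.a=0 thr1.b=0
thr1.a=0 thr1.b=1
thr1.a=1 thr1.b=1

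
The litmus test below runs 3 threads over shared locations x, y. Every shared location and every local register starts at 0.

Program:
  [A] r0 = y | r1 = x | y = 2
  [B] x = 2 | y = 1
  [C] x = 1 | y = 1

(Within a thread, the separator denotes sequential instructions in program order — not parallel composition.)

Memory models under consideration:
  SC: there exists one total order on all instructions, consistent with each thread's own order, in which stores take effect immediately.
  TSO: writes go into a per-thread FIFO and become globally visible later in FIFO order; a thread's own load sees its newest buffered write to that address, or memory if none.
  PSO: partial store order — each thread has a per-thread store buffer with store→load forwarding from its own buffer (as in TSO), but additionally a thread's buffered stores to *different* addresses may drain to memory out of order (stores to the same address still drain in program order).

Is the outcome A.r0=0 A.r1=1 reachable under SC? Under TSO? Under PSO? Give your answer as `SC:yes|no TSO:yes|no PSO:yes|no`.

SC:yes TSO:yes PSO:yes

outcome vector order: (A.r0,A.r1)
SC: 5 outcomes — {00; 01; 02; 11; 12}
TSO: 5 outcomes — {00; 01; 02; 11; 12}
PSO: 6 outcomes — {00; 01; 02; 10; 11; 12}
target 01 ∈ {SC,TSO,PSO}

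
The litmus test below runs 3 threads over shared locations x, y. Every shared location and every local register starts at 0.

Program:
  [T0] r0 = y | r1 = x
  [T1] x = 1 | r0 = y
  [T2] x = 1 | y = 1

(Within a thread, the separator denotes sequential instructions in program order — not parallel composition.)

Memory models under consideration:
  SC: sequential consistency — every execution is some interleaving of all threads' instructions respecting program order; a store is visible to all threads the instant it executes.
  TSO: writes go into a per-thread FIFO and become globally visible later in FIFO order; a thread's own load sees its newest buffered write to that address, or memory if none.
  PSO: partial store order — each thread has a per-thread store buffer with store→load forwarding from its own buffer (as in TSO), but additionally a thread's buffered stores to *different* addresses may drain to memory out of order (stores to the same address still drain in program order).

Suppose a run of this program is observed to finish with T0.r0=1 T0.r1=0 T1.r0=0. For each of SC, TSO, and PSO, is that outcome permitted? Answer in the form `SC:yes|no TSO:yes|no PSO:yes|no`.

SC:no TSO:no PSO:yes

outcome vector order: (T0.r0,T0.r1,T1.r0)
[SC] allowed = {(0,0,0), (0,0,1), (0,1,0), (0,1,1), (1,1,0), (1,1,1)}
[TSO] allowed = {(0,0,0), (0,0,1), (0,1,0), (0,1,1), (1,1,0), (1,1,1)}
[PSO] allowed = {(0,0,0), (0,0,1), (0,1,0), (0,1,1), (1,0,0), (1,0,1), (1,1,0), (1,1,1)}
target (1,0,0) ∈ {PSO}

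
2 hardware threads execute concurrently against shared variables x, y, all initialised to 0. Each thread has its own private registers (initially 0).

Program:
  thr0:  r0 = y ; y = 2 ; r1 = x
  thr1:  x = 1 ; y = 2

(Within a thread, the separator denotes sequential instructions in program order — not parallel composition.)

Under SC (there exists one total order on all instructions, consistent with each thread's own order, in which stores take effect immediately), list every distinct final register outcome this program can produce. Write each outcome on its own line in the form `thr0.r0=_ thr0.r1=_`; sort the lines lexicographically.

outcome vector order: (thr0.r0,thr0.r1)
|SC outcomes| = 3

thr0.r0=0 thr0.r1=0
thr0.r0=0 thr0.r1=1
thr0.r0=2 thr0.r1=1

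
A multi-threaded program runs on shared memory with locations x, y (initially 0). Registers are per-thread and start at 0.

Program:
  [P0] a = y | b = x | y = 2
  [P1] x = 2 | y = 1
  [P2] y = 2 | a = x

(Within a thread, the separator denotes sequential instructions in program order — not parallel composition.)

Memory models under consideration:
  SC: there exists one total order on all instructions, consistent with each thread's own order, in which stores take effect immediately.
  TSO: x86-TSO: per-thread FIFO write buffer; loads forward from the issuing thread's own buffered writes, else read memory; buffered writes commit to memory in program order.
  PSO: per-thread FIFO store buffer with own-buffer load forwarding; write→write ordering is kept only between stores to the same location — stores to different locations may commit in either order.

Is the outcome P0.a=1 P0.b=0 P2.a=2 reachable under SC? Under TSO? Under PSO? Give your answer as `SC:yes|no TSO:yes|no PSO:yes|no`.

SC:no TSO:no PSO:yes

outcome vector order: (P0.a,P0.b,P2.a)
SC (10): (0,0,0); (0,0,2); (0,2,0); (0,2,2); (1,2,0); (1,2,2); (2,0,0); (2,0,2); (2,2,0); (2,2,2)
TSO (10): (0,0,0); (0,0,2); (0,2,0); (0,2,2); (1,2,0); (1,2,2); (2,0,0); (2,0,2); (2,2,0); (2,2,2)
PSO (12): (0,0,0); (0,0,2); (0,2,0); (0,2,2); (1,0,0); (1,0,2); (1,2,0); (1,2,2); (2,0,0); (2,0,2); (2,2,0); (2,2,2)
target (1,0,2) ∈ {PSO}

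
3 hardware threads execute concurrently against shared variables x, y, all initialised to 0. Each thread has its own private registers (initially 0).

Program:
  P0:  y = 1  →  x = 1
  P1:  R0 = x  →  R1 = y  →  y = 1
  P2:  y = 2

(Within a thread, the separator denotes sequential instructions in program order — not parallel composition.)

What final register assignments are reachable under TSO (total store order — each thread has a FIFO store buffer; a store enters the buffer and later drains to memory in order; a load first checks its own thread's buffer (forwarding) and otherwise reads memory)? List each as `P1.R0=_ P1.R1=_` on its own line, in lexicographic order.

P1.R0=0 P1.R1=0
P1.R0=0 P1.R1=1
P1.R0=0 P1.R1=2
P1.R0=1 P1.R1=1
P1.R0=1 P1.R1=2

outcome vector order: (P1.R0,P1.R1)
|TSO outcomes| = 5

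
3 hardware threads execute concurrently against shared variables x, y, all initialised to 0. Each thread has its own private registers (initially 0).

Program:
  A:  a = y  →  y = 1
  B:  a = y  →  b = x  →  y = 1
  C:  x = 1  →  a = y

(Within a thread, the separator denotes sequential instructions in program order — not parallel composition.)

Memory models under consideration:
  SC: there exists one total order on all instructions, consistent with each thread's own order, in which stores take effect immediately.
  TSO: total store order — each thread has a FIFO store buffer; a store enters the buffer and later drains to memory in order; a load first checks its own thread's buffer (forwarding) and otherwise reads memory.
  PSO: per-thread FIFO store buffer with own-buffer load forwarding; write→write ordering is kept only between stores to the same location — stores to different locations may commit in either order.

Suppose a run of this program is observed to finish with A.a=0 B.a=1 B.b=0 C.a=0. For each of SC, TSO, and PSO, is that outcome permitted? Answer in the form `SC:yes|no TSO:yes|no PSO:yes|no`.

SC:no TSO:yes PSO:yes

outcome vector order: (A.a,B.a,B.b,C.a)
SC: 11 outcomes — {<0 0 0 0>, <0 0 0 1>, <0 0 1 0>, <0 0 1 1>, <0 1 0 1>, <0 1 1 0>, <0 1 1 1>, <1 0 0 0>, <1 0 0 1>, <1 0 1 0>, <1 0 1 1>}
TSO: 12 outcomes — {<0 0 0 0>, <0 0 0 1>, <0 0 1 0>, <0 0 1 1>, <0 1 0 0>, <0 1 0 1>, <0 1 1 0>, <0 1 1 1>, <1 0 0 0>, <1 0 0 1>, <1 0 1 0>, <1 0 1 1>}
PSO: 12 outcomes — {<0 0 0 0>, <0 0 0 1>, <0 0 1 0>, <0 0 1 1>, <0 1 0 0>, <0 1 0 1>, <0 1 1 0>, <0 1 1 1>, <1 0 0 0>, <1 0 0 1>, <1 0 1 0>, <1 0 1 1>}
target <0 1 0 0> ∈ {TSO,PSO}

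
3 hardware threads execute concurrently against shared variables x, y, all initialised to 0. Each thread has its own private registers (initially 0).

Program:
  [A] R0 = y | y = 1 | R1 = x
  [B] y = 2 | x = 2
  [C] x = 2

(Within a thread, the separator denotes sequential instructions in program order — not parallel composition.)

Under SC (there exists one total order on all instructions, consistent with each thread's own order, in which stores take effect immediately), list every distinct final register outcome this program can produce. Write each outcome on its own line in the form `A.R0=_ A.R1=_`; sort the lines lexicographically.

outcome vector order: (A.R0,A.R1)
|SC outcomes| = 4

A.R0=0 A.R1=0
A.R0=0 A.R1=2
A.R0=2 A.R1=0
A.R0=2 A.R1=2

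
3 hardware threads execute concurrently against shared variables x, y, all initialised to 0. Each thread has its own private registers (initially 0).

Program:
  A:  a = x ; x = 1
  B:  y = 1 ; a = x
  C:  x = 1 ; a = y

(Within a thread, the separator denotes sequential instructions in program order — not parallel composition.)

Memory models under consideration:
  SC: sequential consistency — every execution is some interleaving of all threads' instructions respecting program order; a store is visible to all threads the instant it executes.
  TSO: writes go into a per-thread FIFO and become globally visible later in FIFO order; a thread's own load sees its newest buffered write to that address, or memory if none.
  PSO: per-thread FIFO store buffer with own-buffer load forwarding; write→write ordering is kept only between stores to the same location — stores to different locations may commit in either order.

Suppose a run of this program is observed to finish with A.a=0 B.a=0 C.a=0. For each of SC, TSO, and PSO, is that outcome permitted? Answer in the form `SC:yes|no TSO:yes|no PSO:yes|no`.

outcome vector order: (A.a,B.a,C.a)
SC (6): (0,0,1) (0,1,0) (0,1,1) (1,0,1) (1,1,0) (1,1,1)
TSO (8): (0,0,0) (0,0,1) (0,1,0) (0,1,1) (1,0,0) (1,0,1) (1,1,0) (1,1,1)
PSO (8): (0,0,0) (0,0,1) (0,1,0) (0,1,1) (1,0,0) (1,0,1) (1,1,0) (1,1,1)
target (0,0,0) ∈ {TSO,PSO}

SC:no TSO:yes PSO:yes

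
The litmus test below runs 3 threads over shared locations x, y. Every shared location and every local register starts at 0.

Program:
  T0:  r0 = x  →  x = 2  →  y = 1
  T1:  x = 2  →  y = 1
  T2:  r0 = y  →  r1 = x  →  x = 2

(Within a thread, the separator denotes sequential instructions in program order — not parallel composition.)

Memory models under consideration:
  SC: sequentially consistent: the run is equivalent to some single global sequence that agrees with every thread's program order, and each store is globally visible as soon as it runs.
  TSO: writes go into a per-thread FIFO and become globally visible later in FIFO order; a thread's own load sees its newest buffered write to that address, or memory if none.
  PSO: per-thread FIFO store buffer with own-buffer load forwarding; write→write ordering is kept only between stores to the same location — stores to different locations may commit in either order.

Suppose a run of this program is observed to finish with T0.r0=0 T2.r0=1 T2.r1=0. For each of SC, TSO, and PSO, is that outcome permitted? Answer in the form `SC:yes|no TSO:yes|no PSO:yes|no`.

SC:no TSO:no PSO:yes

outcome vector order: (T0.r0,T2.r0,T2.r1)
under SC → (0,0,0), (0,0,2), (0,1,2), (2,0,0), (2,0,2), (2,1,2)
under TSO → (0,0,0), (0,0,2), (0,1,2), (2,0,0), (2,0,2), (2,1,2)
under PSO → (0,0,0), (0,0,2), (0,1,0), (0,1,2), (2,0,0), (2,0,2), (2,1,0), (2,1,2)
target (0,1,0) ∈ {PSO}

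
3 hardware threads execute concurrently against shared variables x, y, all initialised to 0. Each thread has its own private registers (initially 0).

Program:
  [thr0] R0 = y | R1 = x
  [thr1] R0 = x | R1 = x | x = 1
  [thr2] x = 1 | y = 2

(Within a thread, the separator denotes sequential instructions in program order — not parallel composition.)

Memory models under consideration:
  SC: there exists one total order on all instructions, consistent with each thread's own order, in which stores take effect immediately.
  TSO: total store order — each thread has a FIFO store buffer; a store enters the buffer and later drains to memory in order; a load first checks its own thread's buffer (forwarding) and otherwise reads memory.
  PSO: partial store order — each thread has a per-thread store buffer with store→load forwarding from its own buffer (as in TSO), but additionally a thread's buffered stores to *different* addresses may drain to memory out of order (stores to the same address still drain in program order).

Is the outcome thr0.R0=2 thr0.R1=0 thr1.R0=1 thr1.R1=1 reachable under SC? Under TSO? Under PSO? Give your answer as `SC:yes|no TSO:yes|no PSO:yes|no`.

SC:no TSO:no PSO:yes

outcome vector order: (thr0.R0,thr0.R1,thr1.R0,thr1.R1)
SC (9): <0 0 0 0> <0 0 0 1> <0 0 1 1> <0 1 0 0> <0 1 0 1> <0 1 1 1> <2 1 0 0> <2 1 0 1> <2 1 1 1>
TSO (9): <0 0 0 0> <0 0 0 1> <0 0 1 1> <0 1 0 0> <0 1 0 1> <0 1 1 1> <2 1 0 0> <2 1 0 1> <2 1 1 1>
PSO (12): <0 0 0 0> <0 0 0 1> <0 0 1 1> <0 1 0 0> <0 1 0 1> <0 1 1 1> <2 0 0 0> <2 0 0 1> <2 0 1 1> <2 1 0 0> <2 1 0 1> <2 1 1 1>
target <2 0 1 1> ∈ {PSO}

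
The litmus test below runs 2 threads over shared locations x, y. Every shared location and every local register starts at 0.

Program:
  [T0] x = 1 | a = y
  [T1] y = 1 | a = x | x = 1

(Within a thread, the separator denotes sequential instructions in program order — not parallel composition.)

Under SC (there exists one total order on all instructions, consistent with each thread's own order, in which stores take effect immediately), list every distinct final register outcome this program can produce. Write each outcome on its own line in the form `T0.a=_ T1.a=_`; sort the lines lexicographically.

T0.a=0 T1.a=1
T0.a=1 T1.a=0
T0.a=1 T1.a=1

outcome vector order: (T0.a,T1.a)
|SC outcomes| = 3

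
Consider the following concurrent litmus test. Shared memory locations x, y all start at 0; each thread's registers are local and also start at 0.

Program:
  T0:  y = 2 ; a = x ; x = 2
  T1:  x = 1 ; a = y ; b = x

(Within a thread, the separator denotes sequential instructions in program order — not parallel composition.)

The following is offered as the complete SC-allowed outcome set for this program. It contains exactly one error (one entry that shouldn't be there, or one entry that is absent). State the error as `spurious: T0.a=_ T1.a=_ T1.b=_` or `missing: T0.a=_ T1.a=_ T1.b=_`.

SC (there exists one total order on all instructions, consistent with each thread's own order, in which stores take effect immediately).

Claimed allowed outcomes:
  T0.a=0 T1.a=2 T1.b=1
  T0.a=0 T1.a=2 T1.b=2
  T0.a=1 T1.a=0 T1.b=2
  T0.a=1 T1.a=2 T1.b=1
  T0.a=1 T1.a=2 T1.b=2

outcome vector order: (T0.a,T1.a,T1.b)
SC: 6 outcomes — {021 022 101 102 121 122}
SC∖claimed = {101}

missing: T0.a=1 T1.a=0 T1.b=1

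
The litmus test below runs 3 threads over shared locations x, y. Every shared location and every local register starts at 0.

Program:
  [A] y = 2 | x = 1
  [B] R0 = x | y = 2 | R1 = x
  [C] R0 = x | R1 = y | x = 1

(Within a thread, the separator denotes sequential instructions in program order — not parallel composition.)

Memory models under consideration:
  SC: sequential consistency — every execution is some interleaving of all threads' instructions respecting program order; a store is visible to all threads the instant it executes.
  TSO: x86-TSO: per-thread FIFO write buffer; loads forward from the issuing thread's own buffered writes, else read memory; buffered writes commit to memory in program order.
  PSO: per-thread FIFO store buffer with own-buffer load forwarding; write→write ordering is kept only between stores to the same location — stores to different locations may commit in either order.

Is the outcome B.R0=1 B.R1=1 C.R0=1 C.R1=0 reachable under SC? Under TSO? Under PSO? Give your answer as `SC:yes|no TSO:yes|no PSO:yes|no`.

outcome vector order: (B.R0,B.R1,C.R0,C.R1)
under SC → 0000, 0002, 0012, 0100, 0102, 0112, 1100, 1102, 1112
under TSO → 0000, 0002, 0012, 0100, 0102, 0112, 1100, 1102, 1112
under PSO → 0000, 0002, 0010, 0012, 0100, 0102, 0110, 0112, 1100, 1102, 1110, 1112
target 1110 ∈ {PSO}

SC:no TSO:no PSO:yes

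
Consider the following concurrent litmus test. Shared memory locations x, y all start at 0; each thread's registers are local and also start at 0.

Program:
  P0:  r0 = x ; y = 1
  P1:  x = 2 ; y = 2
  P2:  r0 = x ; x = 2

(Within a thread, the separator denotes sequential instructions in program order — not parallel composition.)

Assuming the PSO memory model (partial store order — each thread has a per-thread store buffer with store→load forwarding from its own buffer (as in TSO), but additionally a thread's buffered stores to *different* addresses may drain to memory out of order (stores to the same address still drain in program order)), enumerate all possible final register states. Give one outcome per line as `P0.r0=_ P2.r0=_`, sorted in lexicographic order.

P0.r0=0 P2.r0=0
P0.r0=0 P2.r0=2
P0.r0=2 P2.r0=0
P0.r0=2 P2.r0=2

outcome vector order: (P0.r0,P2.r0)
|PSO outcomes| = 4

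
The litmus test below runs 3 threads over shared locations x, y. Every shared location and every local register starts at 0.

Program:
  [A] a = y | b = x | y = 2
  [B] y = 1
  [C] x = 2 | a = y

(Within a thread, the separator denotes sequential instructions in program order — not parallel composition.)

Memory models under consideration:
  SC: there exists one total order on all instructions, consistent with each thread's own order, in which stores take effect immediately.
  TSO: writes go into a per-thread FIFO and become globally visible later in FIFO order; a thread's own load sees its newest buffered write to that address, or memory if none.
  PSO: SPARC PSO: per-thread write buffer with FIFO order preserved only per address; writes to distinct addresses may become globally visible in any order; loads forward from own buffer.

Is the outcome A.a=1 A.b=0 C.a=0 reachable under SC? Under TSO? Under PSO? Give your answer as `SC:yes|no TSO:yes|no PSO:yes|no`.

SC:no TSO:yes PSO:yes

outcome vector order: (A.a,A.b,C.a)
SC: 11 outcomes — {0/0/0 0/0/1 0/0/2 0/2/0 0/2/1 0/2/2 1/0/1 1/0/2 1/2/0 1/2/1 1/2/2}
TSO: 12 outcomes — {0/0/0 0/0/1 0/0/2 0/2/0 0/2/1 0/2/2 1/0/0 1/0/1 1/0/2 1/2/0 1/2/1 1/2/2}
PSO: 12 outcomes — {0/0/0 0/0/1 0/0/2 0/2/0 0/2/1 0/2/2 1/0/0 1/0/1 1/0/2 1/2/0 1/2/1 1/2/2}
target 1/0/0 ∈ {TSO,PSO}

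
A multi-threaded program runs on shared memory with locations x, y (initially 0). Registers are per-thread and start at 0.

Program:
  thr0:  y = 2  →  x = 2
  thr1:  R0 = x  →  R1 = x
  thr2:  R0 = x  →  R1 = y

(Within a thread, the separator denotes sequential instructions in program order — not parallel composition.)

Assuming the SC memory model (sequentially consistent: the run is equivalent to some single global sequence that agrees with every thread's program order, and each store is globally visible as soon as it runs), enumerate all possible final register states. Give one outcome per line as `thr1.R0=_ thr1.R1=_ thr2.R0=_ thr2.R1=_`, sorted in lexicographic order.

thr1.R0=0 thr1.R1=0 thr2.R0=0 thr2.R1=0
thr1.R0=0 thr1.R1=0 thr2.R0=0 thr2.R1=2
thr1.R0=0 thr1.R1=0 thr2.R0=2 thr2.R1=2
thr1.R0=0 thr1.R1=2 thr2.R0=0 thr2.R1=0
thr1.R0=0 thr1.R1=2 thr2.R0=0 thr2.R1=2
thr1.R0=0 thr1.R1=2 thr2.R0=2 thr2.R1=2
thr1.R0=2 thr1.R1=2 thr2.R0=0 thr2.R1=0
thr1.R0=2 thr1.R1=2 thr2.R0=0 thr2.R1=2
thr1.R0=2 thr1.R1=2 thr2.R0=2 thr2.R1=2

outcome vector order: (thr1.R0,thr1.R1,thr2.R0,thr2.R1)
|SC outcomes| = 9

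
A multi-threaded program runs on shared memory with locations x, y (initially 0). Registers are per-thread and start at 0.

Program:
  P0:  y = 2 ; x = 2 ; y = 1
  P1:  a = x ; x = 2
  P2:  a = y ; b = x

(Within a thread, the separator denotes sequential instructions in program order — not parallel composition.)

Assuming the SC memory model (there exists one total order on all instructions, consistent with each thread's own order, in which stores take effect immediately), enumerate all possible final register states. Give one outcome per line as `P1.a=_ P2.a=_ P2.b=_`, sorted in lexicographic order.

outcome vector order: (P1.a,P2.a,P2.b)
|SC outcomes| = 10

P1.a=0 P2.a=0 P2.b=0
P1.a=0 P2.a=0 P2.b=2
P1.a=0 P2.a=1 P2.b=2
P1.a=0 P2.a=2 P2.b=0
P1.a=0 P2.a=2 P2.b=2
P1.a=2 P2.a=0 P2.b=0
P1.a=2 P2.a=0 P2.b=2
P1.a=2 P2.a=1 P2.b=2
P1.a=2 P2.a=2 P2.b=0
P1.a=2 P2.a=2 P2.b=2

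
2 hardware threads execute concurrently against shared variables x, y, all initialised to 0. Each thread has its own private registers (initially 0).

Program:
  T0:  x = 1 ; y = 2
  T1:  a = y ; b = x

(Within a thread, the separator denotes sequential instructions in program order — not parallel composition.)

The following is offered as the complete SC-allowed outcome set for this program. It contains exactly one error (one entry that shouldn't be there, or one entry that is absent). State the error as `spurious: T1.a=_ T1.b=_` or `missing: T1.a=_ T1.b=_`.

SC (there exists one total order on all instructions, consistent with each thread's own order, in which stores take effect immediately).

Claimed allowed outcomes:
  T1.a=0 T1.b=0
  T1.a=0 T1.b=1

missing: T1.a=2 T1.b=1

outcome vector order: (T1.a,T1.b)
[SC] allowed = {00 01 21}
SC∖claimed = {21}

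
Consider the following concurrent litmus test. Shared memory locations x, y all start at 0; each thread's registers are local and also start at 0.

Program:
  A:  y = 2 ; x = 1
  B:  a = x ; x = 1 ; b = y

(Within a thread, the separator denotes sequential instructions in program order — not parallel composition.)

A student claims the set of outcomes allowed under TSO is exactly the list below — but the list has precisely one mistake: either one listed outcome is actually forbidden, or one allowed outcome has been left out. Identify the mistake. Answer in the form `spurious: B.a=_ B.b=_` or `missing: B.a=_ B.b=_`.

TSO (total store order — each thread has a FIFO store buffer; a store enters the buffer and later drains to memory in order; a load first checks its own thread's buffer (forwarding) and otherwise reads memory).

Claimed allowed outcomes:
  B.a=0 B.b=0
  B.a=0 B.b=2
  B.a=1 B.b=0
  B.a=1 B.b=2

spurious: B.a=1 B.b=0

outcome vector order: (B.a,B.b)
[TSO] allowed = {00, 02, 12}
claimed∖TSO = {10}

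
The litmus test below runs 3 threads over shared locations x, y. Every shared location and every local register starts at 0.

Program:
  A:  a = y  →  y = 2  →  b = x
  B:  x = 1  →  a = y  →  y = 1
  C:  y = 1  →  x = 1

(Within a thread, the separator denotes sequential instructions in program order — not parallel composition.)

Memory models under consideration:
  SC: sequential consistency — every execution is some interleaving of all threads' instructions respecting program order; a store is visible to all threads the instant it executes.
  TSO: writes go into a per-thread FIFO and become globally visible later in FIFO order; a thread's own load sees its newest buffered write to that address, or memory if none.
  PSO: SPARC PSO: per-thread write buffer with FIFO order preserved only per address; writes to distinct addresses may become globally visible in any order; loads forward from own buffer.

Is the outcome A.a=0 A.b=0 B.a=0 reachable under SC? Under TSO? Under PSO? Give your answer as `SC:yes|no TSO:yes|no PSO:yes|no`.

SC:no TSO:yes PSO:yes

outcome vector order: (A.a,A.b,B.a)
SC: 9 outcomes — {001 002 010 011 012 102 110 111 112}
TSO: 12 outcomes — {000 001 002 010 011 012 100 101 102 110 111 112}
PSO: 12 outcomes — {000 001 002 010 011 012 100 101 102 110 111 112}
target 000 ∈ {TSO,PSO}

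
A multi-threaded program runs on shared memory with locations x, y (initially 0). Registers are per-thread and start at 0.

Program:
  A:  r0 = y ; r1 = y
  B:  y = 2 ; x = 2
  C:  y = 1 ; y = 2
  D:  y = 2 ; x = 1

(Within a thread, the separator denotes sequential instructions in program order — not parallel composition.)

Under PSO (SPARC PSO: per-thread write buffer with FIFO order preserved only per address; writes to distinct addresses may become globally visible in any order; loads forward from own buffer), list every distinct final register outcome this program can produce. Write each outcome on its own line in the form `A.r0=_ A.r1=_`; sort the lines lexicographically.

A.r0=0 A.r1=0
A.r0=0 A.r1=1
A.r0=0 A.r1=2
A.r0=1 A.r1=1
A.r0=1 A.r1=2
A.r0=2 A.r1=1
A.r0=2 A.r1=2

outcome vector order: (A.r0,A.r1)
|PSO outcomes| = 7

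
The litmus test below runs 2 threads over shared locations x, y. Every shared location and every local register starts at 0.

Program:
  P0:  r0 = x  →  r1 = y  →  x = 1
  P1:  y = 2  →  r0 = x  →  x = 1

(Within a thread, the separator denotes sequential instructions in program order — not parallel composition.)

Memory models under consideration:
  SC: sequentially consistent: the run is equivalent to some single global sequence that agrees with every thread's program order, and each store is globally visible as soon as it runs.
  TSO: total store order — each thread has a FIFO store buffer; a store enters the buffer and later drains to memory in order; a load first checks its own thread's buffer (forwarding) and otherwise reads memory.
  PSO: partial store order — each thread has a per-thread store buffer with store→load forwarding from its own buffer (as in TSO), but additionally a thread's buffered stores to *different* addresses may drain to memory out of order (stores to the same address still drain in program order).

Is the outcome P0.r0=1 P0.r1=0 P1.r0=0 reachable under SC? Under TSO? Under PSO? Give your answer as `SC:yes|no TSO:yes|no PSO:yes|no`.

SC:no TSO:no PSO:yes

outcome vector order: (P0.r0,P0.r1,P1.r0)
SC (5): 000, 001, 020, 021, 120
TSO (5): 000, 001, 020, 021, 120
PSO (6): 000, 001, 020, 021, 100, 120
target 100 ∈ {PSO}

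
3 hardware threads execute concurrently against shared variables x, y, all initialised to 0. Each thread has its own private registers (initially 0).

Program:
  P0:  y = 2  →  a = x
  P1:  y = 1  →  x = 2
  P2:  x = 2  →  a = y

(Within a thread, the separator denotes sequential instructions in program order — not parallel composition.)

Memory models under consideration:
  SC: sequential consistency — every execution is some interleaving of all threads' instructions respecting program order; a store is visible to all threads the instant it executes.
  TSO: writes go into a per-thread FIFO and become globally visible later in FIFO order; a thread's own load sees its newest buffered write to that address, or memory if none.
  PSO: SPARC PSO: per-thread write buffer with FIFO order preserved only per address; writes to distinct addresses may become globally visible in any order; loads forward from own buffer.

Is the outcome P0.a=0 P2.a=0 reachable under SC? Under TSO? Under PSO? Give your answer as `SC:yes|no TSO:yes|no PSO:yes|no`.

SC:no TSO:yes PSO:yes

outcome vector order: (P0.a,P2.a)
SC (5): <0 1>; <0 2>; <2 0>; <2 1>; <2 2>
TSO (6): <0 0>; <0 1>; <0 2>; <2 0>; <2 1>; <2 2>
PSO (6): <0 0>; <0 1>; <0 2>; <2 0>; <2 1>; <2 2>
target <0 0> ∈ {TSO,PSO}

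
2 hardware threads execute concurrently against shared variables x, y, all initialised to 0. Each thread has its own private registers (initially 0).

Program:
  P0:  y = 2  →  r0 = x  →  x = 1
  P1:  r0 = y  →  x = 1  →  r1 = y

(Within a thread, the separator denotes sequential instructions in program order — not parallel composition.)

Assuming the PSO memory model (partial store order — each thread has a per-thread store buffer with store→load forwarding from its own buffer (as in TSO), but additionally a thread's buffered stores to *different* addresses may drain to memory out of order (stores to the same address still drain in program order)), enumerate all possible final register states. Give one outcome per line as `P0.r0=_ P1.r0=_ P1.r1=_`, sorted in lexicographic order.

P0.r0=0 P1.r0=0 P1.r1=0
P0.r0=0 P1.r0=0 P1.r1=2
P0.r0=0 P1.r0=2 P1.r1=2
P0.r0=1 P1.r0=0 P1.r1=0
P0.r0=1 P1.r0=0 P1.r1=2
P0.r0=1 P1.r0=2 P1.r1=2

outcome vector order: (P0.r0,P1.r0,P1.r1)
|PSO outcomes| = 6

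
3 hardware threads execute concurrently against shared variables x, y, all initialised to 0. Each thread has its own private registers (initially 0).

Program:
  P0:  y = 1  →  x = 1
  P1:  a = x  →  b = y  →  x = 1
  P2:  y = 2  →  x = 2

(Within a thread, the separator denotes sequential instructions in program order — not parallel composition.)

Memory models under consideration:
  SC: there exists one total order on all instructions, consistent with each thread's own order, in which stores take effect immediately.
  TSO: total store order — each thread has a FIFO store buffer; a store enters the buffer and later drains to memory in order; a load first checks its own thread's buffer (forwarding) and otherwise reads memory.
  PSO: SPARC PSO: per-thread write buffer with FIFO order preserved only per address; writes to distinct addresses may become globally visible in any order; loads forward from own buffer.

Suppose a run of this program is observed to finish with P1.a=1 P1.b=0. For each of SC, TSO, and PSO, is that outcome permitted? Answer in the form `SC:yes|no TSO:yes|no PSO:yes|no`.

SC:no TSO:no PSO:yes

outcome vector order: (P1.a,P1.b)
[SC] allowed = {<0 0>, <0 1>, <0 2>, <1 1>, <1 2>, <2 1>, <2 2>}
[TSO] allowed = {<0 0>, <0 1>, <0 2>, <1 1>, <1 2>, <2 1>, <2 2>}
[PSO] allowed = {<0 0>, <0 1>, <0 2>, <1 0>, <1 1>, <1 2>, <2 0>, <2 1>, <2 2>}
target <1 0> ∈ {PSO}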